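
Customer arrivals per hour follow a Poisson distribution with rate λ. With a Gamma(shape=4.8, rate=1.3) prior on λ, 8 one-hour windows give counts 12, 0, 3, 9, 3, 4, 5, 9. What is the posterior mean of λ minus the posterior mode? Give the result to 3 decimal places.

Σ counts = 45. Posterior: Gamma(shape = 4.8+45 = 49.8, rate = 1.3+8 = 9.3).
Mode = (α−1)/β = 48.8/9.3 = 5.247.
Mean = α/β = 49.8/9.3 = 5.355.
Difference = 5.355 − 5.247 = 0.108.
Right-skewed posterior ⇒ mode < mean.

0.108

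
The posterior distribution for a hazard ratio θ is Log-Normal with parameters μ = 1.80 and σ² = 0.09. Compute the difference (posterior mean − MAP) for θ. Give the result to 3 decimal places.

0.799

Mode = exp(μ − σ²) = exp(1.71) = 5.529.
Mean = exp(μ + σ²/2) = exp(1.845) = 6.328.
Difference = 6.328 − 5.529 = 0.799.
Mean > mode: the posterior has a right tail.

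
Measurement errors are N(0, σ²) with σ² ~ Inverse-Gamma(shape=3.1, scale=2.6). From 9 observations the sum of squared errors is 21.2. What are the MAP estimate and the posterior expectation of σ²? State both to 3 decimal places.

MAP = 1.535, posterior mean = 2.000

Posterior: Inverse-Gamma(shape = 3.1+9/2 = 7.6, scale = 2.6+21.2/2 = 13.2).
Mode = β/(α+1) = 13.2/8.6 = 1.535.
Mean = β/(α−1) = 13.2/6.6 = 2.000.
Right-skewed posterior ⇒ mode < mean.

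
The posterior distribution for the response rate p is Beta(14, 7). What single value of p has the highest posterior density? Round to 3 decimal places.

Mode = (14−1)/(14+7−2) = 13/19 = 0.684.
Mean = 14/(14+7) = 14/21 = 0.667.
This is the posterior mode — the MAP estimate.

0.684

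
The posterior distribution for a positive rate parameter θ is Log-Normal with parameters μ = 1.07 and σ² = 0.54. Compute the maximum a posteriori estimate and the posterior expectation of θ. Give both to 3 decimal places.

maximum a posteriori estimate = 1.699, posterior expectation = 3.819

Mode = exp(μ − σ²) = exp(0.53) = 1.699.
Mean = exp(μ + σ²/2) = exp(1.340) = 3.819.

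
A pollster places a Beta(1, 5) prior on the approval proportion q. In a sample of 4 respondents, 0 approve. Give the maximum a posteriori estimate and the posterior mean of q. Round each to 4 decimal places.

Posterior: Beta(1+0, 5+4) = Beta(1, 9).
Since α = 1 ≤ 1 and β > 1, the Beta density is monotone decreasing on [0,1]; the mode is at 0.
Mean = 1/(1+9) = 0.1000.
Mean > mode: the posterior has a right tail.

maximum a posteriori estimate = 0.0000, posterior mean = 0.1000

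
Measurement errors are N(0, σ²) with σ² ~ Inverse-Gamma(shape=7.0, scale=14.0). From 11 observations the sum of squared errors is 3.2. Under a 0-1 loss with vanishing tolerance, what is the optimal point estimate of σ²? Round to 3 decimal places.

Posterior: Inverse-Gamma(shape = 7.0+11/2 = 12.5, scale = 14.0+3.2/2 = 15.6).
Mode = β/(α+1) = 15.6/13.5 = 1.156.
Mean = β/(α−1) = 15.6/11.5 = 1.357.
This is the posterior mode — the MAP estimate.

1.156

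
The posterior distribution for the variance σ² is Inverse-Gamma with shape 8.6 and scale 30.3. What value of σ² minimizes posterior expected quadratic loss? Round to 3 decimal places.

Mode = β/(α+1) = 30.3/9.6 = 3.156.
Mean = β/(α−1) = 30.3/7.6 = 3.987.
Quadratic loss ⇒ the optimal estimator is the posterior mean.

3.987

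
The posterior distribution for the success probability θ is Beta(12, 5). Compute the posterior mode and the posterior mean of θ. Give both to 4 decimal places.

Mode = (12−1)/(12+5−2) = 11/15 = 0.7333.
Mean = 12/(12+5) = 12/17 = 0.7059.

MAP = 0.7333, posterior mean = 0.7059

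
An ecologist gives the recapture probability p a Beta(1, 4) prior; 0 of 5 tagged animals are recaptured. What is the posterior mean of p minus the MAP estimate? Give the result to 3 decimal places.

0.100

Posterior: Beta(1+0, 4+5) = Beta(1, 9).
Since α = 1 ≤ 1 and β > 1, the Beta density is monotone decreasing on [0,1]; the mode is at 0.
Mean = 1/(1+9) = 0.100.
Difference = 0.100 − 0.000 = 0.100.
Right-skewed posterior ⇒ mode < mean.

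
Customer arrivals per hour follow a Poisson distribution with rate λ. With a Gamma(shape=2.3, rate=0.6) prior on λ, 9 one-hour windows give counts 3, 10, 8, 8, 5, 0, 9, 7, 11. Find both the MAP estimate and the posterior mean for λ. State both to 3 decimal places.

MAP estimate = 6.490, posterior mean = 6.594

Σ counts = 61. Posterior: Gamma(shape = 2.3+61 = 63.3, rate = 0.6+9 = 9.6).
Mode = (α−1)/β = 62.3/9.6 = 6.490.
Mean = α/β = 63.3/9.6 = 6.594.
The posterior is right-skewed, so the mean exceeds the mode.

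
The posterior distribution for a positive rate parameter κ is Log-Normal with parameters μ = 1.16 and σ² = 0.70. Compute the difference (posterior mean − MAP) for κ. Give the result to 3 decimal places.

2.943

Mode = exp(μ − σ²) = exp(0.46) = 1.584.
Mean = exp(μ + σ²/2) = exp(1.510) = 4.527.
Difference = 4.527 − 1.584 = 2.943.
The posterior is right-skewed, so the mean exceeds the mode.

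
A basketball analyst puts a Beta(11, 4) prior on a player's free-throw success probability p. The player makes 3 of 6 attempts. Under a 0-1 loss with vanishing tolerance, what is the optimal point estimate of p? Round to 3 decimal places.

Posterior: Beta(11+3, 4+3) = Beta(14, 7).
Mode = (14−1)/(14+7−2) = 13/19 = 0.684.
Mean = 14/(14+7) = 14/21 = 0.667.
This is the posterior mode — the MAP estimate.

0.684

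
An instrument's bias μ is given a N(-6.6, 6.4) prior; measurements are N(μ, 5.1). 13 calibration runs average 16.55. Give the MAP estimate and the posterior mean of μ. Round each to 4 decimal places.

Posterior for μ is Normal. Precision-weighted mean: (1/6.4·-6.6 + 13/5.1·16.55) / (1/6.4 + 13/5.1) = 15.2129.
A Normal posterior is symmetric, so mode = mean.

MAP = 15.2129; posterior mean = 15.2129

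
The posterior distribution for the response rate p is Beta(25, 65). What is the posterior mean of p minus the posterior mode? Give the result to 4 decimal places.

0.0051

Mode = (25−1)/(25+65−2) = 24/88 = 0.2727.
Mean = 25/(25+65) = 25/90 = 0.2778.
Difference = 0.2778 − 0.2727 = 0.0051.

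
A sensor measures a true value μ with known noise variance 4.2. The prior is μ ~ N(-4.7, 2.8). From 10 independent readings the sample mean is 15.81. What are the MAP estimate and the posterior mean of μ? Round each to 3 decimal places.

MAP = 13.135, posterior mean = 13.135

Posterior for μ is Normal. Precision-weighted mean: (1/2.8·-4.7 + 10/4.2·15.81) / (1/2.8 + 10/4.2) = 13.135.
A Normal posterior is symmetric, so mode = mean.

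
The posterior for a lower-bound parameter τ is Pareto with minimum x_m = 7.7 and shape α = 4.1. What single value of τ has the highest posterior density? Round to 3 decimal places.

7.700

The Pareto density is strictly decreasing on [x_m, ∞), so the mode is x_m = 7.700.
Mean = α·x_m/(α−1) = 4.1·7.7/3.1 = 10.184.
This is the posterior mode — the MAP estimate.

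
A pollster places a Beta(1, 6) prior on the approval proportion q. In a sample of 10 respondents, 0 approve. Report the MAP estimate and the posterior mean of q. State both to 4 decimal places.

MAP = 0.0000, posterior mean = 0.0588

Posterior: Beta(1+0, 6+10) = Beta(1, 16).
Since α = 1 ≤ 1 and β > 1, the Beta density is monotone decreasing on [0,1]; the mode is at 0.
Mean = 1/(1+16) = 0.0588.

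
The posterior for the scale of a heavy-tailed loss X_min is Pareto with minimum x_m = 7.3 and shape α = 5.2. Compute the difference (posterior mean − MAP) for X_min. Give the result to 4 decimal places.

The Pareto density is strictly decreasing on [x_m, ∞), so the mode is x_m = 7.3000.
Mean = α·x_m/(α−1) = 5.2·7.3/4.2 = 9.0381.
Difference = 9.0381 − 7.3000 = 1.7381.

1.7381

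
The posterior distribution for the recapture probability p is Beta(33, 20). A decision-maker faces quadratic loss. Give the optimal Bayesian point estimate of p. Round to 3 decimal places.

0.623

Mode = (33−1)/(33+20−2) = 32/51 = 0.627.
Mean = 33/(33+20) = 33/53 = 0.623.
Quadratic loss ⇒ the optimal estimator is the posterior mean.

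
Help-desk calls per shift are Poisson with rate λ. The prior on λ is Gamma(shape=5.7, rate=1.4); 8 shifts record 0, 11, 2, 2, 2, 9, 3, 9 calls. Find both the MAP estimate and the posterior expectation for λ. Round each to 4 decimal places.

MAP = 4.5426; posterior mean = 4.6489

Σ counts = 38. Posterior: Gamma(shape = 5.7+38 = 43.7, rate = 1.4+8 = 9.4).
Mode = (α−1)/β = 42.7/9.4 = 4.5426.
Mean = α/β = 43.7/9.4 = 4.6489.
The mean is pulled above the mode by the posterior's right skew.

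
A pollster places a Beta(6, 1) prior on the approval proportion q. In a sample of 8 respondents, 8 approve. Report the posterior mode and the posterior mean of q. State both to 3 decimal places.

MAP = 1.000, posterior mean = 0.933

Posterior: Beta(6+8, 1+0) = Beta(14, 1).
Since β = 1 ≤ 1 and α > 1, the Beta density is monotone increasing on [0,1]; the mode is at 1.
Mean = 14/(14+1) = 0.933.
Mode > mean: the posterior has a left tail.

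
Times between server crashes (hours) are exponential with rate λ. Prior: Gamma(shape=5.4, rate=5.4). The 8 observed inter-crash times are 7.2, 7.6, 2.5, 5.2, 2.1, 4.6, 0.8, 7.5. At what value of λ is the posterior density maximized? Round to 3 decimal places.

Σ times = 37.5. Posterior: Gamma(shape = 5.4+8 = 13.4, rate = 5.4+37.5 = 42.9).
Mode = (α−1)/β = 12.4/42.9 = 0.289.
Mean = α/β = 13.4/42.9 = 0.312.
This is the posterior mode — the MAP estimate.

0.289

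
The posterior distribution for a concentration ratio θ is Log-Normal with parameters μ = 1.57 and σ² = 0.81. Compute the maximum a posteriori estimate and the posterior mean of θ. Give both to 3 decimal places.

MAP = 2.138; posterior mean = 7.207

Mode = exp(μ − σ²) = exp(0.76) = 2.138.
Mean = exp(μ + σ²/2) = exp(1.975) = 7.207.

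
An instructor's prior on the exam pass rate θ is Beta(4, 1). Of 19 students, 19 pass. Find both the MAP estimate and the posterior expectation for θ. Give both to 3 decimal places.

Posterior: Beta(4+19, 1+0) = Beta(23, 1).
Since β = 1 ≤ 1 and α > 1, the Beta density is monotone increasing on [0,1]; the mode is at 1.
Mean = 23/(23+1) = 0.958.

MAP estimate = 1.000, posterior expectation = 0.958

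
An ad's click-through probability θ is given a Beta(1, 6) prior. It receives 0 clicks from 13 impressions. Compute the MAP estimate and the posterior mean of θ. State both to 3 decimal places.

Posterior: Beta(1+0, 6+13) = Beta(1, 19).
Since α = 1 ≤ 1 and β > 1, the Beta density is monotone decreasing on [0,1]; the mode is at 0.
Mean = 1/(1+19) = 0.050.

MAP estimate = 0.000, posterior mean = 0.050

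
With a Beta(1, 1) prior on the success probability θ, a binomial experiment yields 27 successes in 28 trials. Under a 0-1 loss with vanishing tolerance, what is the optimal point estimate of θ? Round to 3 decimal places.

Posterior: Beta(1+27, 1+1) = Beta(28, 2).
Mode = (28−1)/(28+2−2) = 27/28 = 0.964.
Mean = 28/(28+2) = 28/30 = 0.933.
This is the posterior mode — the MAP estimate.

0.964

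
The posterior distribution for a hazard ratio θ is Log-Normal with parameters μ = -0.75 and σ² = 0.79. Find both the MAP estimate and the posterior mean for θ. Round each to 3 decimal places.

MAP = 0.214; posterior mean = 0.701

Mode = exp(μ − σ²) = exp(-1.54) = 0.214.
Mean = exp(μ + σ²/2) = exp(-0.355) = 0.701.
The mean is pulled above the mode by the posterior's right skew.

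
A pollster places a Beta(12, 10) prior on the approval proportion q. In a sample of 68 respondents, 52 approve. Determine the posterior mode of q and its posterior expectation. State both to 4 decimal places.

Posterior: Beta(12+52, 10+16) = Beta(64, 26).
Mode = (64−1)/(64+26−2) = 63/88 = 0.7159.
Mean = 64/(64+26) = 64/90 = 0.7111.

q_MAP = 0.7159, E[q|data] = 0.7111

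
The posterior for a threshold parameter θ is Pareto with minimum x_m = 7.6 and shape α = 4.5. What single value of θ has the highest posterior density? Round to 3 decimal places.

7.600

The Pareto density is strictly decreasing on [x_m, ∞), so the mode is x_m = 7.600.
Mean = α·x_m/(α−1) = 4.5·7.6/3.5 = 9.771.
This is the posterior mode — the MAP estimate.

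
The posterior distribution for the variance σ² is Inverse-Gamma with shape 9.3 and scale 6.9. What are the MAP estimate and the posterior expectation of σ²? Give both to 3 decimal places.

σ²_MAP = 0.670, E[σ²|data] = 0.831

Mode = β/(α+1) = 6.9/10.3 = 0.670.
Mean = β/(α−1) = 6.9/8.3 = 0.831.
Right-skewed posterior ⇒ mode < mean.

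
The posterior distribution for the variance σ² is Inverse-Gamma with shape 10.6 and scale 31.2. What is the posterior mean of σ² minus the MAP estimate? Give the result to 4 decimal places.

Mode = β/(α+1) = 31.2/11.6 = 2.6897.
Mean = β/(α−1) = 31.2/9.6 = 3.2500.
Difference = 3.2500 − 2.6897 = 0.5603.
The posterior is right-skewed, so the mean exceeds the mode.

0.5603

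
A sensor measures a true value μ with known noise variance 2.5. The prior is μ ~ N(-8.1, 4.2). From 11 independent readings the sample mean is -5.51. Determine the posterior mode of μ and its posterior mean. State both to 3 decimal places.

MAP: -5.643. Posterior mean: -5.643.

Posterior for μ is Normal. Precision-weighted mean: (1/4.2·-8.1 + 11/2.5·-5.51) / (1/4.2 + 11/2.5) = -5.643.
A Normal posterior is symmetric, so mode = mean.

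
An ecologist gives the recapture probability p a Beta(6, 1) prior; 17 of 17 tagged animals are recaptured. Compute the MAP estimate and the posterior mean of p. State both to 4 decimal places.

MAP estimate = 1.0000, posterior mean = 0.9583

Posterior: Beta(6+17, 1+0) = Beta(23, 1).
Since β = 1 ≤ 1 and α > 1, the Beta density is monotone increasing on [0,1]; the mode is at 1.
Mean = 23/(23+1) = 0.9583.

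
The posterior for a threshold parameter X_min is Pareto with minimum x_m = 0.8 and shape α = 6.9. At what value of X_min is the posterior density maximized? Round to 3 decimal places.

The Pareto density is strictly decreasing on [x_m, ∞), so the mode is x_m = 0.800.
Mean = α·x_m/(α−1) = 6.9·0.8/5.9 = 0.936.
This is the posterior mode — the MAP estimate.

0.800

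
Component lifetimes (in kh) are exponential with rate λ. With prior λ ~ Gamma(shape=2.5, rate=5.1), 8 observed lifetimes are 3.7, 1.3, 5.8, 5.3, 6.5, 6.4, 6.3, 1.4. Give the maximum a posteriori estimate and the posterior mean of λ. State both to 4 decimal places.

MAP = 0.2273; posterior mean = 0.2512

Σ times = 36.7. Posterior: Gamma(shape = 2.5+8 = 10.5, rate = 5.1+36.7 = 41.8).
Mode = (α−1)/β = 9.5/41.8 = 0.2273.
Mean = α/β = 10.5/41.8 = 0.2512.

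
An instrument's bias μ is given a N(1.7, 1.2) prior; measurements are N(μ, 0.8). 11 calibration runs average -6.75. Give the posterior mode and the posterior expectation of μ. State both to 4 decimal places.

MAP = -6.2671, posterior mean = -6.2671

Posterior for μ is Normal. Precision-weighted mean: (1/1.2·1.7 + 11/0.8·-6.75) / (1/1.2 + 11/0.8) = -6.2671.
A Normal posterior is symmetric, so mode = mean.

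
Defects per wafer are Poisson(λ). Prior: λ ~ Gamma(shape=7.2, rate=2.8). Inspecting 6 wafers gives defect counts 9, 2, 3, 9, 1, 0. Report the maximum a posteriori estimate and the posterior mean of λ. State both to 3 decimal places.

Σ counts = 24. Posterior: Gamma(shape = 7.2+24 = 31.2, rate = 2.8+6 = 8.8).
Mode = (α−1)/β = 30.2/8.8 = 3.432.
Mean = α/β = 31.2/8.8 = 3.545.
Right-skewed posterior ⇒ mode < mean.

MAP: 3.432. Posterior mean: 3.545.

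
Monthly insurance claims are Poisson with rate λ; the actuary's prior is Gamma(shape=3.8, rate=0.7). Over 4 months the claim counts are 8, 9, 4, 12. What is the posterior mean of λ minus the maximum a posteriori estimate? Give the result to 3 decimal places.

0.213

Σ counts = 33. Posterior: Gamma(shape = 3.8+33 = 36.8, rate = 0.7+4 = 4.7).
Mode = (α−1)/β = 35.8/4.7 = 7.617.
Mean = α/β = 36.8/4.7 = 7.830.
Difference = 7.830 − 7.617 = 0.213.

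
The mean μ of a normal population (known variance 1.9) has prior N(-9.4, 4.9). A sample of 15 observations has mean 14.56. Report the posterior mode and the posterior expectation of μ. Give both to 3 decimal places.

MAP = 13.956; posterior mean = 13.956

Posterior for μ is Normal. Precision-weighted mean: (1/4.9·-9.4 + 15/1.9·14.56) / (1/4.9 + 15/1.9) = 13.956.
A Normal posterior is symmetric, so mode = mean.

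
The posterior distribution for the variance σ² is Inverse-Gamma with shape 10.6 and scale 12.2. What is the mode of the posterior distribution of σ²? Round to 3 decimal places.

Mode = β/(α+1) = 12.2/11.6 = 1.052.
Mean = β/(α−1) = 12.2/9.6 = 1.271.
This is the posterior mode — the MAP estimate.

1.052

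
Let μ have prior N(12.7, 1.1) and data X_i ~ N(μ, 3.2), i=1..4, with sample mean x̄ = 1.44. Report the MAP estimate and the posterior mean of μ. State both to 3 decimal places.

μ_MAP = 6.181, E[μ|data] = 6.181

Posterior for μ is Normal. Precision-weighted mean: (1/1.1·12.7 + 4/3.2·1.44) / (1/1.1 + 4/3.2) = 6.181.
A Normal posterior is symmetric, so mode = mean.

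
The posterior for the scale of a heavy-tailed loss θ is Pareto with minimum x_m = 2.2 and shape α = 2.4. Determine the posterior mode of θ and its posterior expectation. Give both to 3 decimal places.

The Pareto density is strictly decreasing on [x_m, ∞), so the mode is x_m = 2.200.
Mean = α·x_m/(α−1) = 2.4·2.2/1.4 = 3.771.

MAP: 2.200. Posterior mean: 3.771.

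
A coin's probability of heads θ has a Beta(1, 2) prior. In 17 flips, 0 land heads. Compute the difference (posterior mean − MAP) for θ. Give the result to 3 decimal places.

Posterior: Beta(1+0, 2+17) = Beta(1, 19).
Since α = 1 ≤ 1 and β > 1, the Beta density is monotone decreasing on [0,1]; the mode is at 0.
Mean = 1/(1+19) = 0.050.
Difference = 0.050 − 0.000 = 0.050.

0.050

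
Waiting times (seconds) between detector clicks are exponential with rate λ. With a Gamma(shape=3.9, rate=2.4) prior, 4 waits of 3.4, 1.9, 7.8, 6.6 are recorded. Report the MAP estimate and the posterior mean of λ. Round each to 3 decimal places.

Σ times = 19.7. Posterior: Gamma(shape = 3.9+4 = 7.9, rate = 2.4+19.7 = 22.1).
Mode = (α−1)/β = 6.9/22.1 = 0.312.
Mean = α/β = 7.9/22.1 = 0.357.
The mean is pulled above the mode by the posterior's right skew.

λ_MAP = 0.312, E[λ|data] = 0.357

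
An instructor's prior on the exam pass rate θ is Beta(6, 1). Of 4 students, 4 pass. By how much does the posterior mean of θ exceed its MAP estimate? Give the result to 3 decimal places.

-0.091

Posterior: Beta(6+4, 1+0) = Beta(10, 1).
Since β = 1 ≤ 1 and α > 1, the Beta density is monotone increasing on [0,1]; the mode is at 1.
Mean = 10/(10+1) = 0.909.
Difference = 0.909 − 1.000 = -0.091.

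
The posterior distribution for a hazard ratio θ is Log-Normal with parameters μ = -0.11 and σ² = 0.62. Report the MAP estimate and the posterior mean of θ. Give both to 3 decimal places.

θ_MAP = 0.482, E[θ|data] = 1.221

Mode = exp(μ − σ²) = exp(-0.73) = 0.482.
Mean = exp(μ + σ²/2) = exp(0.200) = 1.221.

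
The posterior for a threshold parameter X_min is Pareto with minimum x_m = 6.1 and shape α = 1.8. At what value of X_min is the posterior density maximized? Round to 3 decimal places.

6.100

The Pareto density is strictly decreasing on [x_m, ∞), so the mode is x_m = 6.100.
Mean = α·x_m/(α−1) = 1.8·6.1/0.8 = 13.725.
This is the posterior mode — the MAP estimate.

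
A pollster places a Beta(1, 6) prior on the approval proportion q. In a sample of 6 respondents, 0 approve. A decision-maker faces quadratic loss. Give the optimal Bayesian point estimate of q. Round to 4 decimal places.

Posterior: Beta(1+0, 6+6) = Beta(1, 12).
Since α = 1 ≤ 1 and β > 1, the Beta density is monotone decreasing on [0,1]; the mode is at 0.
Mean = 1/(1+12) = 0.0769.
Quadratic loss ⇒ the optimal estimator is the posterior mean.

0.0769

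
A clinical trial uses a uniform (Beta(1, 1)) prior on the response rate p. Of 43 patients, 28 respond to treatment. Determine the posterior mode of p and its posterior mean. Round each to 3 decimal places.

MAP: 0.651. Posterior mean: 0.644.

Posterior: Beta(1+28, 1+15) = Beta(29, 16).
Mode = (29−1)/(29+16−2) = 28/43 = 0.651.
With a flat prior the MAP equals the MLE, 28/43.
Mean = 29/(29+16) = 29/45 = 0.644.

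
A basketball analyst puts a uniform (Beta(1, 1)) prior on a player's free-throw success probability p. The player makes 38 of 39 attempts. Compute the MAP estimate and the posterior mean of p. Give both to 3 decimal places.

Posterior: Beta(1+38, 1+1) = Beta(39, 2).
Mode = (39−1)/(39+2−2) = 38/39 = 0.974.
With a flat prior the MAP equals the MLE, 38/39.
Mean = 39/(39+2) = 39/41 = 0.951.
Left-skewed posterior ⇒ mean < mode.

MAP = 0.974, posterior mean = 0.951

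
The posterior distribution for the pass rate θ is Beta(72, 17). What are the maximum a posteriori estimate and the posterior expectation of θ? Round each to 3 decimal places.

Mode = (72−1)/(72+17−2) = 71/87 = 0.816.
Mean = 72/(72+17) = 72/89 = 0.809.

MAP: 0.816. Posterior mean: 0.809.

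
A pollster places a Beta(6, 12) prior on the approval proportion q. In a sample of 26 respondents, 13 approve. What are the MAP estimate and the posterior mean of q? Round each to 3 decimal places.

MAP estimate = 0.429, posterior mean = 0.432

Posterior: Beta(6+13, 12+13) = Beta(19, 25).
Mode = (19−1)/(19+25−2) = 18/42 = 0.429.
Mean = 19/(19+25) = 19/44 = 0.432.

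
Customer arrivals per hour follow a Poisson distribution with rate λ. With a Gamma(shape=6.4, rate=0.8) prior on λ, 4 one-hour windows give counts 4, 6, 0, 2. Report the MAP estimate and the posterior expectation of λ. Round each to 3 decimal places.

MAP = 3.625, posterior mean = 3.833

Σ counts = 12. Posterior: Gamma(shape = 6.4+12 = 18.4, rate = 0.8+4 = 4.8).
Mode = (α−1)/β = 17.4/4.8 = 3.625.
Mean = α/β = 18.4/4.8 = 3.833.
The mean is pulled above the mode by the posterior's right skew.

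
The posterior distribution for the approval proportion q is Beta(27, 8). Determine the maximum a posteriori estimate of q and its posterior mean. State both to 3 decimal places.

Mode = (27−1)/(27+8−2) = 26/33 = 0.788.
Mean = 27/(27+8) = 27/35 = 0.771.
Mode > mean: the posterior has a left tail.

maximum a posteriori estimate = 0.788, posterior mean = 0.771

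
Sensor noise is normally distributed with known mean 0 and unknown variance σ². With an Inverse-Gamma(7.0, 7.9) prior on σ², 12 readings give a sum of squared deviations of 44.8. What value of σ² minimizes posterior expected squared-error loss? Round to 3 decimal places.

2.525

Posterior: Inverse-Gamma(shape = 7.0+12/2 = 13.0, scale = 7.9+44.8/2 = 30.3).
Mode = β/(α+1) = 30.3/14.0 = 2.164.
Mean = β/(α−1) = 30.3/12.0 = 2.525.
Squared-error loss ⇒ the optimal estimator is the posterior mean.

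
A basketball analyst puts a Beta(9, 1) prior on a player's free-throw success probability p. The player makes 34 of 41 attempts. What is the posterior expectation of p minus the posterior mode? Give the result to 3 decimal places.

Posterior: Beta(9+34, 1+7) = Beta(43, 8).
Mode = (43−1)/(43+8−2) = 42/49 = 0.857.
Mean = 43/(43+8) = 43/51 = 0.843.
Difference = 0.843 − 0.857 = -0.014.
Left-skewed posterior ⇒ mean < mode.

-0.014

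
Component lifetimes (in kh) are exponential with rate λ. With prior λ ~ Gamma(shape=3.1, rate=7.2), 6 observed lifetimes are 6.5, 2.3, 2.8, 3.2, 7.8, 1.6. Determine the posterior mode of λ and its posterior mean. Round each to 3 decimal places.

Σ times = 24.2. Posterior: Gamma(shape = 3.1+6 = 9.1, rate = 7.2+24.2 = 31.4).
Mode = (α−1)/β = 8.1/31.4 = 0.258.
Mean = α/β = 9.1/31.4 = 0.290.

MAP = 0.258; posterior mean = 0.290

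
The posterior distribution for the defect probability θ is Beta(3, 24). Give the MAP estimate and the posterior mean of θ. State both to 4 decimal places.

Mode = (3−1)/(3+24−2) = 2/25 = 0.0800.
Mean = 3/(3+24) = 3/27 = 0.1111.

MAP: 0.0800. Posterior mean: 0.1111.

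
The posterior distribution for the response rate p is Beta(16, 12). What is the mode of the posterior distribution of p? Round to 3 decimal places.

Mode = (16−1)/(16+12−2) = 15/26 = 0.577.
Mean = 16/(16+12) = 16/28 = 0.571.
This is the posterior mode — the MAP estimate.

0.577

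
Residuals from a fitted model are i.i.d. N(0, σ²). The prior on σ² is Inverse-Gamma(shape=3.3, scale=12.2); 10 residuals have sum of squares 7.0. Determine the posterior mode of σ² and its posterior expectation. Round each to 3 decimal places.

Posterior: Inverse-Gamma(shape = 3.3+10/2 = 8.3, scale = 12.2+7.0/2 = 15.7).
Mode = β/(α+1) = 15.7/9.3 = 1.688.
Mean = β/(α−1) = 15.7/7.3 = 2.151.

MAP = 1.688; posterior mean = 2.151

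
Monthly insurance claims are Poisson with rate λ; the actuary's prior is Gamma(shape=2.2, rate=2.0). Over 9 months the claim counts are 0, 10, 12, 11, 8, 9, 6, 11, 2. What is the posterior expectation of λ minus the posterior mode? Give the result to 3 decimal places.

0.091

Σ counts = 69. Posterior: Gamma(shape = 2.2+69 = 71.2, rate = 2.0+9 = 11.0).
Mode = (α−1)/β = 70.2/11.0 = 6.382.
Mean = α/β = 71.2/11.0 = 6.473.
Difference = 6.473 − 6.382 = 0.091.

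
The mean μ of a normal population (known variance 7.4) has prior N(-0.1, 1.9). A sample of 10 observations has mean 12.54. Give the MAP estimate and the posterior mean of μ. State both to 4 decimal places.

μ_MAP = 8.9970, E[μ|data] = 8.9970

Posterior for μ is Normal. Precision-weighted mean: (1/1.9·-0.1 + 10/7.4·12.54) / (1/1.9 + 10/7.4) = 8.9970.
A Normal posterior is symmetric, so mode = mean.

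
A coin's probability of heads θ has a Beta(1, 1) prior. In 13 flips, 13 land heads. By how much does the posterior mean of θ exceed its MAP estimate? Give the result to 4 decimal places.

-0.0667

Posterior: Beta(1+13, 1+0) = Beta(14, 1).
Since β = 1 ≤ 1 and α > 1, the Beta density is monotone increasing on [0,1]; the mode is at 1.
Mean = 14/(14+1) = 0.9333.
Difference = 0.9333 − 1.0000 = -0.0667.
Left-skewed posterior ⇒ mean < mode.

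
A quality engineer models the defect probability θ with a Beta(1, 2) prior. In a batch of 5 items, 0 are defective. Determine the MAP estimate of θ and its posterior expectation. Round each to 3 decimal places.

Posterior: Beta(1+0, 2+5) = Beta(1, 7).
Since α = 1 ≤ 1 and β > 1, the Beta density is monotone decreasing on [0,1]; the mode is at 0.
Mean = 1/(1+7) = 0.125.
The mean is pulled above the mode by the posterior's right skew.

MAP = 0.000; posterior mean = 0.125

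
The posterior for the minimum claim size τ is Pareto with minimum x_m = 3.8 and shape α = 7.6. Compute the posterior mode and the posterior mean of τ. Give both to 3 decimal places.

The Pareto density is strictly decreasing on [x_m, ∞), so the mode is x_m = 3.800.
Mean = α·x_m/(α−1) = 7.6·3.8/6.6 = 4.376.

MAP = 3.800; posterior mean = 4.376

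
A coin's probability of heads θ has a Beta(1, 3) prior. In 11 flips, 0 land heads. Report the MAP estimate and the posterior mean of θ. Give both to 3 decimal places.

MAP: 0.000. Posterior mean: 0.067.

Posterior: Beta(1+0, 3+11) = Beta(1, 14).
Since α = 1 ≤ 1 and β > 1, the Beta density is monotone decreasing on [0,1]; the mode is at 0.
Mean = 1/(1+14) = 0.067.
Mean > mode: the posterior has a right tail.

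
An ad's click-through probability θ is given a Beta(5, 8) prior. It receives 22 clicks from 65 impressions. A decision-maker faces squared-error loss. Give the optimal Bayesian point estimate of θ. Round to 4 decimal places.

Posterior: Beta(5+22, 8+43) = Beta(27, 51).
Mode = (27−1)/(27+51−2) = 26/76 = 0.3421.
Mean = 27/(27+51) = 27/78 = 0.3462.
Squared-error loss ⇒ the optimal estimator is the posterior mean.

0.3462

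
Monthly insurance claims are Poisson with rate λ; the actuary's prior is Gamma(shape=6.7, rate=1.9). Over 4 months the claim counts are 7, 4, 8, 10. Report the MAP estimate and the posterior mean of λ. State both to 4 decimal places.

Σ counts = 29. Posterior: Gamma(shape = 6.7+29 = 35.7, rate = 1.9+4 = 5.9).
Mode = (α−1)/β = 34.7/5.9 = 5.8814.
Mean = α/β = 35.7/5.9 = 6.0508.
The mean is pulled above the mode by the posterior's right skew.

MAP = 5.8814; posterior mean = 6.0508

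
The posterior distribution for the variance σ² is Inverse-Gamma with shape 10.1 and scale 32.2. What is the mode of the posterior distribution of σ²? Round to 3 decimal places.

2.901

Mode = β/(α+1) = 32.2/11.1 = 2.901.
Mean = β/(α−1) = 32.2/9.1 = 3.538.
This is the posterior mode — the MAP estimate.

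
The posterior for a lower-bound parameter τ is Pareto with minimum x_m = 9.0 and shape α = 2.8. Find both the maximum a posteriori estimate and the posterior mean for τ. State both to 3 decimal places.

MAP = 9.000; posterior mean = 14.000

The Pareto density is strictly decreasing on [x_m, ∞), so the mode is x_m = 9.000.
Mean = α·x_m/(α−1) = 2.8·9.0/1.8 = 14.000.
The posterior is right-skewed, so the mean exceeds the mode.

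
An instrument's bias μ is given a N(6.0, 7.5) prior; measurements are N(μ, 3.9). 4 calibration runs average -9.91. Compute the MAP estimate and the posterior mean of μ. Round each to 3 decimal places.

Posterior for μ is Normal. Precision-weighted mean: (1/7.5·6.0 + 4/3.9·-9.91) / (1/7.5 + 4/3.9) = -8.080.
A Normal posterior is symmetric, so mode = mean.

μ_MAP = -8.080, E[μ|data] = -8.080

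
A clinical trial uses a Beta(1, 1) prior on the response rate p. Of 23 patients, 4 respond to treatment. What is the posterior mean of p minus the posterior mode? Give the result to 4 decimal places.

0.0261

Posterior: Beta(1+4, 1+19) = Beta(5, 20).
Mode = (5−1)/(5+20−2) = 4/23 = 0.1739.
With a flat prior the MAP equals the MLE, 4/23.
Mean = 5/(5+20) = 5/25 = 0.2000.
Difference = 0.2000 − 0.1739 = 0.0261.
The posterior is right-skewed, so the mean exceeds the mode.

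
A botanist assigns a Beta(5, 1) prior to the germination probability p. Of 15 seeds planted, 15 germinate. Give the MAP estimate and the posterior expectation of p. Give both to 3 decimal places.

MAP = 1.000; posterior mean = 0.952

Posterior: Beta(5+15, 1+0) = Beta(20, 1).
Since β = 1 ≤ 1 and α > 1, the Beta density is monotone increasing on [0,1]; the mode is at 1.
Mean = 20/(20+1) = 0.952.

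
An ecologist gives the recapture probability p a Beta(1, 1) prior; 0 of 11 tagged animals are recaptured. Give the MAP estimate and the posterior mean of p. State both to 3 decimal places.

Posterior: Beta(1+0, 1+11) = Beta(1, 12).
Since α = 1 ≤ 1 and β > 1, the Beta density is monotone decreasing on [0,1]; the mode is at 0.
Mean = 1/(1+12) = 0.077.
The posterior is right-skewed, so the mean exceeds the mode.

MAP: 0.000. Posterior mean: 0.077.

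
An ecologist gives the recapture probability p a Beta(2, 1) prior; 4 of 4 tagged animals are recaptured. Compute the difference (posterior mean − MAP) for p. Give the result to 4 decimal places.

-0.1429

Posterior: Beta(2+4, 1+0) = Beta(6, 1).
Since β = 1 ≤ 1 and α > 1, the Beta density is monotone increasing on [0,1]; the mode is at 1.
Mean = 6/(6+1) = 0.8571.
Difference = 0.8571 − 1.0000 = -0.1429.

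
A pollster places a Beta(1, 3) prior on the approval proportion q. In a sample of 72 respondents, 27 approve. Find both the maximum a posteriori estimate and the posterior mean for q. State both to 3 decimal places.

MAP = 0.365; posterior mean = 0.368

Posterior: Beta(1+27, 3+45) = Beta(28, 48).
Mode = (28−1)/(28+48−2) = 27/74 = 0.365.
Mean = 28/(28+48) = 28/76 = 0.368.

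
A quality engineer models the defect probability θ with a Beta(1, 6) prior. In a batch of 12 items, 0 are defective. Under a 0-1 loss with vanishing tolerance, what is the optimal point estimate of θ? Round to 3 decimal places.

0.000

Posterior: Beta(1+0, 6+12) = Beta(1, 18).
Since α = 1 ≤ 1 and β > 1, the Beta density is monotone decreasing on [0,1]; the mode is at 0.
Mean = 1/(1+18) = 0.053.
This is the posterior mode — the MAP estimate.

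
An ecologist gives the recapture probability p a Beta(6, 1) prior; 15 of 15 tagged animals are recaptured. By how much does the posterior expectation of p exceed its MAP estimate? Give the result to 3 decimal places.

-0.045

Posterior: Beta(6+15, 1+0) = Beta(21, 1).
Since β = 1 ≤ 1 and α > 1, the Beta density is monotone increasing on [0,1]; the mode is at 1.
Mean = 21/(21+1) = 0.955.
Difference = 0.955 − 1.000 = -0.045.
The posterior is left-skewed, so the mode exceeds the mean.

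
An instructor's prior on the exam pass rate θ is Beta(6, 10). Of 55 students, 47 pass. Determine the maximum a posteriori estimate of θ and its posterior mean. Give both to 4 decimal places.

Posterior: Beta(6+47, 10+8) = Beta(53, 18).
Mode = (53−1)/(53+18−2) = 52/69 = 0.7536.
Mean = 53/(53+18) = 53/71 = 0.7465.

MAP = 0.7536; posterior mean = 0.7465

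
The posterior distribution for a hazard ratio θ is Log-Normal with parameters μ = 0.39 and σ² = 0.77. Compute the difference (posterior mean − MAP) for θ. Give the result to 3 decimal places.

Mode = exp(μ − σ²) = exp(-0.38) = 0.684.
Mean = exp(μ + σ²/2) = exp(0.775) = 2.171.
Difference = 2.171 − 0.684 = 1.487.
Mean > mode: the posterior has a right tail.

1.487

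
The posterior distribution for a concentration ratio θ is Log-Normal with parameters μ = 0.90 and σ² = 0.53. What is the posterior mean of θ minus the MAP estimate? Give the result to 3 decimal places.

Mode = exp(μ − σ²) = exp(0.37) = 1.448.
Mean = exp(μ + σ²/2) = exp(1.165) = 3.206.
Difference = 3.206 − 1.448 = 1.758.

1.758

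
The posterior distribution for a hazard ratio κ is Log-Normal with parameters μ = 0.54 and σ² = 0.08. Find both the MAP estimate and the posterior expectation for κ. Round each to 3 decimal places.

Mode = exp(μ − σ²) = exp(0.46) = 1.584.
Mean = exp(μ + σ²/2) = exp(0.580) = 1.786.

MAP = 1.584; posterior mean = 1.786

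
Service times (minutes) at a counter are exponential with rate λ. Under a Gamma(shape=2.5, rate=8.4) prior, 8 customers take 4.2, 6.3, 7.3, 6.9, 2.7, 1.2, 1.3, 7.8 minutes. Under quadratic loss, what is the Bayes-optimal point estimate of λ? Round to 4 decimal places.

Σ times = 37.7. Posterior: Gamma(shape = 2.5+8 = 10.5, rate = 8.4+37.7 = 46.1).
Mode = (α−1)/β = 9.5/46.1 = 0.2061.
Mean = α/β = 10.5/46.1 = 0.2278.
Quadratic loss ⇒ the optimal estimator is the posterior mean.

0.2278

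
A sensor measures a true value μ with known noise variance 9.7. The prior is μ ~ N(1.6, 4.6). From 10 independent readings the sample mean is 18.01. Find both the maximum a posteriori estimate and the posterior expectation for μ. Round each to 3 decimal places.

MAP: 15.152. Posterior mean: 15.152.

Posterior for μ is Normal. Precision-weighted mean: (1/4.6·1.6 + 10/9.7·18.01) / (1/4.6 + 10/9.7) = 15.152.
A Normal posterior is symmetric, so mode = mean.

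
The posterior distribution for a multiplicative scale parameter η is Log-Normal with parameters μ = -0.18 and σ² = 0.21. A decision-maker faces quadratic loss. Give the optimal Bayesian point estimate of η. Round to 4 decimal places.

0.9277

Mode = exp(μ − σ²) = exp(-0.39) = 0.6771.
Mean = exp(μ + σ²/2) = exp(-0.075) = 0.9277.
Quadratic loss ⇒ the optimal estimator is the posterior mean.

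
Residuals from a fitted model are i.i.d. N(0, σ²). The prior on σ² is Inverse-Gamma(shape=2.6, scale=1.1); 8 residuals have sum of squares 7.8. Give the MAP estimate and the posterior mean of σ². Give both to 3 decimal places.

Posterior: Inverse-Gamma(shape = 2.6+8/2 = 6.6, scale = 1.1+7.8/2 = 5.0).
Mode = β/(α+1) = 5.0/7.6 = 0.658.
Mean = β/(α−1) = 5.0/5.6 = 0.893.

MAP = 0.658, posterior mean = 0.893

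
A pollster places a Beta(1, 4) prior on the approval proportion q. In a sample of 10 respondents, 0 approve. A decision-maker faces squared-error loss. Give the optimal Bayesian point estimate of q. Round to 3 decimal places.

Posterior: Beta(1+0, 4+10) = Beta(1, 14).
Since α = 1 ≤ 1 and β > 1, the Beta density is monotone decreasing on [0,1]; the mode is at 0.
Mean = 1/(1+14) = 0.067.
Squared-error loss ⇒ the optimal estimator is the posterior mean.

0.067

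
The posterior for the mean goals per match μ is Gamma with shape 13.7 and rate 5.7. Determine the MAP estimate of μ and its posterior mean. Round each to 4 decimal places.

MAP estimate = 2.2281, posterior mean = 2.4035

Mode = (α−1)/β = 12.7/5.7 = 2.2281.
Mean = α/β = 13.7/5.7 = 2.4035.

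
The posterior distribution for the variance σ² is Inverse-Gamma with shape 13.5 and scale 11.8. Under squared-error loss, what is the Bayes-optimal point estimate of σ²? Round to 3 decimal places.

Mode = β/(α+1) = 11.8/14.5 = 0.814.
Mean = β/(α−1) = 11.8/12.5 = 0.944.
Squared-error loss ⇒ the optimal estimator is the posterior mean.

0.944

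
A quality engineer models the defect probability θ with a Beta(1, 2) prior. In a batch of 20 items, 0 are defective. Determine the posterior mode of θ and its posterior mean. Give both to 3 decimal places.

posterior mode = 0.000, posterior mean = 0.043

Posterior: Beta(1+0, 2+20) = Beta(1, 22).
Since α = 1 ≤ 1 and β > 1, the Beta density is monotone decreasing on [0,1]; the mode is at 0.
Mean = 1/(1+22) = 0.043.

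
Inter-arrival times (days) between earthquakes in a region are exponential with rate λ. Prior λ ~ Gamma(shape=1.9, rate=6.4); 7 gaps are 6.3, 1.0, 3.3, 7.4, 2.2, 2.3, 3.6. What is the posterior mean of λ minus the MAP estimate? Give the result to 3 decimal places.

0.031

Σ times = 26.1. Posterior: Gamma(shape = 1.9+7 = 8.9, rate = 6.4+26.1 = 32.5).
Mode = (α−1)/β = 7.9/32.5 = 0.243.
Mean = α/β = 8.9/32.5 = 0.274.
Difference = 0.274 − 0.243 = 0.031.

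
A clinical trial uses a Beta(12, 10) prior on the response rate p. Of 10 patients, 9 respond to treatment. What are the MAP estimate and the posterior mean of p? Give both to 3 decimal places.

MAP = 0.667; posterior mean = 0.656

Posterior: Beta(12+9, 10+1) = Beta(21, 11).
Mode = (21−1)/(21+11−2) = 20/30 = 0.667.
Mean = 21/(21+11) = 21/32 = 0.656.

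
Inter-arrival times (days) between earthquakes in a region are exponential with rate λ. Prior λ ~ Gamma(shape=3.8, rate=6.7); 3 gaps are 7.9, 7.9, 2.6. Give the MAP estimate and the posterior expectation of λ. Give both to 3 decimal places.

Σ times = 18.4. Posterior: Gamma(shape = 3.8+3 = 6.8, rate = 6.7+18.4 = 25.1).
Mode = (α−1)/β = 5.8/25.1 = 0.231.
Mean = α/β = 6.8/25.1 = 0.271.
Right-skewed posterior ⇒ mode < mean.

MAP: 0.231. Posterior mean: 0.271.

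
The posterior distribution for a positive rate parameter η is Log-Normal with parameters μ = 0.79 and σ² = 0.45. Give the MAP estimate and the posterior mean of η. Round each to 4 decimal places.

MAP = 1.4049, posterior mean = 2.7594

Mode = exp(μ − σ²) = exp(0.34) = 1.4049.
Mean = exp(μ + σ²/2) = exp(1.015) = 2.7594.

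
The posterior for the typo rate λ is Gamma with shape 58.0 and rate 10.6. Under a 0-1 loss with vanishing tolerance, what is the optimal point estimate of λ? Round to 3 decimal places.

Mode = (α−1)/β = 57.0/10.6 = 5.377.
Mean = α/β = 58.0/10.6 = 5.472.
This is the posterior mode — the MAP estimate.

5.377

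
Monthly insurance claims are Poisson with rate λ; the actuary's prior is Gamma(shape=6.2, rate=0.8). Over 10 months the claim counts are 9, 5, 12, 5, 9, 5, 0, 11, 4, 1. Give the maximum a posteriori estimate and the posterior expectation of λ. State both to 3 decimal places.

Σ counts = 61. Posterior: Gamma(shape = 6.2+61 = 67.2, rate = 0.8+10 = 10.8).
Mode = (α−1)/β = 66.2/10.8 = 6.130.
Mean = α/β = 67.2/10.8 = 6.222.
The posterior is right-skewed, so the mean exceeds the mode.

MAP: 6.130. Posterior mean: 6.222.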